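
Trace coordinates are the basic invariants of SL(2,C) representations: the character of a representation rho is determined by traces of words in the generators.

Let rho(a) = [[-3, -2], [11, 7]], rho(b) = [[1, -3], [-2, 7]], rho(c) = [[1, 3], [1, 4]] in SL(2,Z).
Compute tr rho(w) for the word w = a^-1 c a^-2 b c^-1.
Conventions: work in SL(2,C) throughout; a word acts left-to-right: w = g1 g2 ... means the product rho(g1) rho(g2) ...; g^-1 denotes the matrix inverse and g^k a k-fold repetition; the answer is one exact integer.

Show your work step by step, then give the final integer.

rho(a^-1) = [[7, 2], [-11, -3]]
... * rho(c) = [[1, 3], [1, 4]]  ->  [[9, 29], [-14, -45]]
... * rho(a^-1) = [[7, 2], [-11, -3]]  ->  [[-256, -69], [397, 107]]
... * rho(a^-1) = [[7, 2], [-11, -3]]  ->  [[-1033, -305], [1602, 473]]
... * rho(b) = [[1, -3], [-2, 7]]  ->  [[-423, 964], [656, -1495]]
... * rho(c^-1) = [[4, -3], [-1, 1]]  ->  [[-2656, 2233], [4119, -3463]]
tr = -2656 + -3463 = -6119

-6119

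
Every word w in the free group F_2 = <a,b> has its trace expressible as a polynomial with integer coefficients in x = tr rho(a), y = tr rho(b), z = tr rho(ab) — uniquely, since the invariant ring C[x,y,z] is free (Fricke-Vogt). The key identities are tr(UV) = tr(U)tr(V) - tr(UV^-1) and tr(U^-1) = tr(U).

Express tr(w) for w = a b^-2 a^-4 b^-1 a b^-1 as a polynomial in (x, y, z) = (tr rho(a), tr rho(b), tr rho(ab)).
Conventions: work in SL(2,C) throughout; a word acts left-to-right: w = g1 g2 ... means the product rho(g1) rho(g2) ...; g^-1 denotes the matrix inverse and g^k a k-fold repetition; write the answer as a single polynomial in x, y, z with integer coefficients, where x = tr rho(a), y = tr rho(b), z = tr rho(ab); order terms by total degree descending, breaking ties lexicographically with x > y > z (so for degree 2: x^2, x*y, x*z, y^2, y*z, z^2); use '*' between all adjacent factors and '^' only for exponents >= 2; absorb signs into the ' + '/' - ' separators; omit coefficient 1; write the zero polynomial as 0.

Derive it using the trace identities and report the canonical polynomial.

tr(b^-1) = tr(b) = y
so tr(b^-1 a) = tr(a)*tr(b) - tr(a b)  (eliminate b^-1) = x*y - z
reduce: tr(a^-1 b^-1) = tr(b^-1)*tr(a) - tr(b^-1 a)  (eliminate a^-1) = z
reduce: tr(b^-1 a^-2) = tr(a^-1 b^-1)*tr(a) - tr(a^-1 b^-1 a)  (eliminate a^-1) = x*z - y
so tr(a^-2) = tr(a^-1)*tr(a) - tr(1)  (eliminate a^-1) = x^2 - 2
tr(b^-2 a^-2) = tr(b^-1 a^-2)*tr(b) - tr(b^-1 a^-2 b)  (eliminate b^-1) = x*y*z - x^2 - y^2 + 2
tr(b a b) = tr(b)*tr(a b) - tr(a)  (reduce the b square) = y*z - x
reduce: tr(b a b a) = tr(a b)*tr(a b) - tr(1)  (split on a) = z^2 - 2
tr(a^-1 b a b) = tr(b a b)*tr(a) - tr(b a b a)  (eliminate a^-1) = x*y*z - x^2 - z^2 + 2
tr(a^-1 b a b^-1) = tr(a^-1 b a)*tr(b) - tr(a^-1 b a b)  (eliminate b^-1) = -x*y*z + x^2 + y^2 + z^2 - 2
reduce: tr(a^-1 b a b^-2) = tr(a^-1 b a b^-1)*tr(b) - tr(a^-1 b a)  (eliminate b^-1) = -x*y^2*z + x^2*y + y^3 + y*z^2 - 3*y
tr(b a b^-2 a^-2) = tr(a^-1 b a b^-2)*tr(a) - tr(a^-1 b a b^-2 a)  (eliminate a^-1) = -x^2*y^2*z + x^3*y + x*y^3 + x*y*z^2 - 4*x*y + z
tr(a b^-2 a^-3 b) = tr(b a b^-2 a^-2)*tr(a) - tr(b a b^-2 a^-1)  (eliminate a^-1) = -x^3*y^2*z + x^4*y + x^2*y^3 + x^2*y*z^2 + x*y^2*z - 5*x^2*y - y^3 - y*z^2 + x*z + 3*y
tr(b^-1 a b^-2 a^-3) = tr(a b^-2 a^-3)*tr(b) - tr(a b^-2 a^-3 b)  (eliminate b^-1) = x^3*y^2*z - x^4*y - x^2*y^3 - x^2*y*z^2 + 4*x^2*y + y*z^2 - x*z - y
tr(b a^2 b a) = tr(a)*tr(b a b a) - tr(b a b)  (reduce the a square) = x*z^2 - y*z - x
so tr(a^-1 b a^2 b) = tr(b a^2 b)*tr(a) - tr(b a^2 b a)  (eliminate a^-1) = x^2*y*z - x^3 - x*y^2 - x*z^2 + y*z + 3*x
reduce: tr(a^-1 b a^2 b^-1) = tr(a^-1 b a^2)*tr(b) - tr(a^-1 b a^2 b)  (eliminate b^-1) = -x^2*y*z + x^3 + x*y^2 + x*z^2 - 3*x
tr(a^-1 b a^2 b^-2) = tr(a^-1 b a^2 b^-1)*tr(b) - tr(a^-1 b a^2)  (eliminate b^-1) = -x^2*y^2*z + x^3*y + x*y^3 + x*y*z^2 - 3*x*y - z
tr(a^2 b^-1) = tr(a^2)*tr(b) - tr(a^2 b)  (eliminate b^-1) = x^2*y - x*z - y
reduce: tr(a^-2 b a^2 b^-2) = tr(a^-1 b a^2 b^-2)*tr(a) - tr(a^-1 b a^2 b^-2 a)  (eliminate a^-1) = -x^3*y^2*z + x^4*y + x^2*y^3 + x^2*y*z^2 - 4*x^2*y + y
so tr(b a^2 b^-2 a^-3) = tr(a^-2 b a^2 b^-2)*tr(a) - tr(a^-2 b a^2 b^-2 a)  (eliminate a^-1) = -x^4*y^2*z + x^5*y + x^3*y^3 + x^3*y*z^2 + x^2*y^2*z - 5*x^3*y - x*y^3 - x*y*z^2 + 4*x*y + z
tr(a b^-2 a^-4 b a) = tr(b a^2 b^-2 a^-3)*tr(a) - tr(b a^2 b^-2 a^-2)  (eliminate a^-1) = -x^5*y^2*z + x^6*y + x^4*y^3 + x^4*y*z^2 + 2*x^3*y^2*z - 6*x^4*y - 2*x^2*y^3 - 2*x^2*y*z^2 + 8*x^2*y + x*z - y
so tr(a^-1 b a b a^-1) = tr(a^-1 b a b)*tr(a) - tr(a^-1 b a b a)  (eliminate a^-1) = x^2*y*z - x^3 - x*z^2 - y*z + 3*x
tr(a^-3 b a b) = tr(a^-1 b a b a^-1)*tr(a) - tr(a^-1 b a b)  (eliminate a^-1) = x^3*y*z - x^4 - x^2*z^2 - 2*x*y*z + 4*x^2 + z^2 - 2
tr(b a b a b) = tr(b)*tr(a b a b) - tr(a b a)  (reduce the b square) = y*z^2 - x*z - y
tr(b a b a b a) = tr(b a b a)*tr(b a) - tr(a b)  (split on b) = z^3 - 3*z
tr(a^-1 b a b a b) = tr(b a b a b)*tr(a) - tr(b a b a b a)  (eliminate a^-1) = x*y*z^2 - x^2*z - z^3 - x*y + 3*z
tr(a^-2 b a b a b) = tr(a^-1 b a b a b)*tr(a) - tr(a^-1 b a b a b a)  (eliminate a^-1) = x^2*y*z^2 - x^3*z - x*z^3 - x^2*y - y*z^2 + 4*x*z + y
so tr(a^-3 b a b a b) = tr(a^-2 b a b a b)*tr(a) - tr(a^-2 b a b a b a)  (eliminate a^-1) = x^3*y*z^2 - x^4*z - x^2*z^3 - x^3*y - 2*x*y*z^2 + 5*x^2*z + z^3 + 2*x*y - 3*z
so tr(a^-4 b a b a b) = tr(a^-3 b a b a b)*tr(a) - tr(a^-3 b a b a b a)  (eliminate a^-1) = x^4*y*z^2 - x^5*z - x^3*z^3 - x^4*y - 3*x^2*y*z^2 + 6*x^3*z + 2*x*z^3 + 3*x^2*y + y*z^2 - 7*x*z - y
reduce: tr(b^-1 a^-4 b a b a) = tr(a^-4 b a b a)*tr(b) - tr(a^-4 b a b a b)  (eliminate b^-1) = -x^4*y*z^2 + x^5*z + x^3*y^2*z + x^3*z^3 + 2*x^2*y*z^2 - 6*x^3*z - 2*x*y^2*z - 2*x*z^3 + x^2*y + 7*x*z - y
tr(a b^-2 a^-4 b a b) = tr(b^-1 a^-4 b a b a)*tr(b) - tr(b^-1 a^-4 b a b a b)  (eliminate b^-1) = -x^4*y^2*z^2 + x^5*y*z + x^3*y^3*z + x^3*y*z^3 + 2*x^2*y^2*z^2 - 7*x^3*y*z - 2*x*y^3*z - 2*x*y*z^3 + x^4 + x^2*y^2 + x^2*z^2 + 9*x*y*z - 4*x^2 - y^2 - z^2 + 2
so tr(a b^-1 a b^-2 a^-4 b) = tr(a b^-2 a^-4 b a)*tr(b) - tr(a b^-2 a^-4 b a b)  (eliminate b^-1) = -x^5*y^3*z + x^6*y^2 + x^4*y^4 + 2*x^4*y^2*z^2 - x^5*y*z + x^3*y^3*z - x^3*y*z^3 - 6*x^4*y^2 - 2*x^2*y^4 - 4*x^2*y^2*z^2 + 7*x^3*y*z + 2*x*y^3*z + 2*x*y*z^3 - x^4 + 7*x^2*y^2 - x^2*z^2 - 8*x*y*z + 4*x^2 + z^2 - 2
tr(a b^-2 a^-4 b^-1 a b^-1) = tr(a b^-1 a b^-2 a^-4)*tr(b) - tr(a b^-1 a b^-2 a^-4 b)  (eliminate b^-1) = x^5*y^3*z - x^6*y^2 - x^4*y^4 - 2*x^4*y^2*z^2 + x^5*y*z + x^3*y*z^3 + 5*x^4*y^2 + x^2*y^4 + 3*x^2*y^2*z^2 - 7*x^3*y*z - 2*x*y^3*z - 2*x*y*z^3 + x^4 - 3*x^2*y^2 + x^2*z^2 + y^2*z^2 + 7*x*y*z - 4*x^2 - y^2 - z^2 + 2

x^5*y^3*z - x^6*y^2 - x^4*y^4 - 2*x^4*y^2*z^2 + x^5*y*z + x^3*y*z^3 + 5*x^4*y^2 + x^2*y^4 + 3*x^2*y^2*z^2 - 7*x^3*y*z - 2*x*y^3*z - 2*x*y*z^3 + x^4 - 3*x^2*y^2 + x^2*z^2 + y^2*z^2 + 7*x*y*z - 4*x^2 - y^2 - z^2 + 2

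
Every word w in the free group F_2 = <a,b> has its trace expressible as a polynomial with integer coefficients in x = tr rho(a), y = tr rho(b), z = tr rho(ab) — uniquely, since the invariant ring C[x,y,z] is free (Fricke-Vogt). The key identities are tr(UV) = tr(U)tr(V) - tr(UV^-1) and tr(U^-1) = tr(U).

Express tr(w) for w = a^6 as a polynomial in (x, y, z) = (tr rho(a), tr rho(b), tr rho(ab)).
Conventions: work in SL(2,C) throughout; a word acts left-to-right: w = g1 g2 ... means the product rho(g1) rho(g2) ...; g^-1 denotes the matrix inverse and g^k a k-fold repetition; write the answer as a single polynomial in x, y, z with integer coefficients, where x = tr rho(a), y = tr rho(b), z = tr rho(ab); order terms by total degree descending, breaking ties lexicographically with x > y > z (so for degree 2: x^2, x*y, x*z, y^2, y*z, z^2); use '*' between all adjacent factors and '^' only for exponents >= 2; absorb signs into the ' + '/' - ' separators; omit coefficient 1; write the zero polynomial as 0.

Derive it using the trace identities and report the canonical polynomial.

x^6 - 6*x^4 + 9*x^2 - 2

trace(a^2) = trace(a) * trace(a) - trace(1) = x^2 - 2
and trace(a^3) = trace(a) * trace(a^2) - trace(a) = x^3 - 3*x
next, trace(a^4) = trace(a) * trace(a^3) - trace(a^2) = x^4 - 4*x^2 + 2
next, trace(a^5) = trace(a) * trace(a^4) - trace(a^3) = x^5 - 5*x^3 + 5*x
and trace(a^6) = trace(a) * trace(a^5) - trace(a^4) = x^6 - 6*x^4 + 9*x^2 - 2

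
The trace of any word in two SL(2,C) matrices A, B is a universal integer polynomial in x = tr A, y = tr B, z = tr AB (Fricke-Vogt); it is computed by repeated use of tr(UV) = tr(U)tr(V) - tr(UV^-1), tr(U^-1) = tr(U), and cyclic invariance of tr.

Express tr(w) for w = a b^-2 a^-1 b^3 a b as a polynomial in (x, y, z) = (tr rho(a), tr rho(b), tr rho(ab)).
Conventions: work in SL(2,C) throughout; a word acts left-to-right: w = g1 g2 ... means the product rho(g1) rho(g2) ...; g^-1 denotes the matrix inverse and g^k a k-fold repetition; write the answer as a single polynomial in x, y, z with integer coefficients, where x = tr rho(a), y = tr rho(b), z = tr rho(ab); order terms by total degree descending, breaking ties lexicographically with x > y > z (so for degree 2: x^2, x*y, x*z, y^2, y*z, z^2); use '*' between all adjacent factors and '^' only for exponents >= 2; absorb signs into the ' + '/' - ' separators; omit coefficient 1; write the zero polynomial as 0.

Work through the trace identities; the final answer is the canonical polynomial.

-x*y^4*z^2 + x^2*y^3*z + y^5*z + y^3*z^3 + x*y^2*z^2 - x^2*y*z - 5*y^3*z - y*z^3 + 5*y*z - x

so trace(a b a b) = trace(a b)*trace(a b) - trace(1)  (split on a) = z^2 - 2
so trace(a b a) = trace(a)*trace(b a) - trace(b)  (reduce the a square) = x*z - y
trace(b^2 a b a) = trace(b)*trace(a b a b) - trace(a b a)  (reduce the b square) = y*z^2 - x*z - y
so trace(b a b) = trace(b)*trace(a b) - trace(a)  (reduce the b square) = y*z - x
so trace(a b a^2 b) = trace(a)*trace(b a b a) - trace(b a b)  (reduce the a square) = x*z^2 - y*z - x
trace(a b a^2) = trace(a)*trace(a b a) - trace(a b)  (reduce the a square) = x^2*z - x*y - z
trace(b a b a^2 b) = trace(b)*trace(a b a^2 b) - trace(a b a^2)  (reduce the b square) = x*y*z^2 - x^2*z - y^2*z + z
trace(a b^3 a b a) = trace(b)*trace(b a b a^2 b) - trace(b a b a^2)  (reduce the b square) = x*y^2*z^2 - x^2*y*z - y^3*z - x*z^2 + 2*y*z + x
reduce: trace(a b a b a b) = trace(a b)*trace(a b a b) - trace(a^-1 b^-1)  (split on a) = z^3 - 3*z
reduce: trace(b a b a b a b) = trace(b)*trace(a b a b a b) - trace(a b a b a)  (reduce the b square) = y*z^3 - x*z^2 - 2*y*z + x
trace(a b^3 a b a b) = trace(b)*trace(b a b a b a b) - trace(b a b a b a)  (reduce the b square) = y^2*z^3 - x*y*z^2 - 2*y^2*z - z^3 + x*y + 3*z
so trace(b^3 a b a b^-1 a) = trace(a b^3 a b a)*trace(b) - trace(a b^3 a b a b)  (eliminate b^-1) = x*y^3*z^2 - x^2*y^2*z - y^4*z - y^2*z^3 + 4*y^2*z + z^3 - 3*z
trace(b^-1 a^-1 b^3 a b a) = trace(b^3 a b a b^-1)*trace(a) - trace(b^3 a b a b^-1 a)  (eliminate a^-1) = -x*y^3*z^2 + x^2*y^2*z + y^4*z + y^2*z^3 + x*y*z^2 - x^2*z - 4*y^2*z - z^3 - x*y + 3*z
trace(b^2 a b) = trace(b)*trace(a b^2) - trace(a b)  (reduce the b square) = y^2*z - x*y - z
reduce: trace(b^3 a b) = trace(b)*trace(b^2 a b) - trace(b^2 a)  (reduce the b square) = y^3*z - x*y^2 - 2*y*z + x
so trace(a b^-2 a^-1 b^3 a b) = trace(b^-1 a^-1 b^3 a b a)*trace(b) - trace(b^-1 a^-1 b^3 a b a b)  (eliminate b^-1) = -x*y^4*z^2 + x^2*y^3*z + y^5*z + y^3*z^3 + x*y^2*z^2 - x^2*y*z - 5*y^3*z - y*z^3 + 5*y*z - x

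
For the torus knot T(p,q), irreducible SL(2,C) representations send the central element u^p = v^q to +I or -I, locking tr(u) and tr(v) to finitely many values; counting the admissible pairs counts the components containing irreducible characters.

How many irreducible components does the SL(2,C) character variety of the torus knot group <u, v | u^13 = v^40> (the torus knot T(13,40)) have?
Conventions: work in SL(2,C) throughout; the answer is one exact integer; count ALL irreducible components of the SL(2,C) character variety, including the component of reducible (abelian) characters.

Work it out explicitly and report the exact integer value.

Gamma = < u, v | u^13 = v^40 > (torus knot T(13,40)); the central element u^13 = v^40 acts as +I or -I in any irreducible SL(2,C) representation.
So on each irreducible component the traces are pinned: tr(u) = 2*cos(pi*alpha/13) with 1 <= alpha <= 12, tr(v) = 2*cos(pi*beta/40) with 1 <= beta <= 39.
Consistency of u^13 = (-1)^alpha I with v^40 = (-1)^beta I forces alpha = beta (mod 2).
Counting: 6 odd alphas x 20 odd betas + 6 even alphas x 19 even betas = 120 + 114 = 234.
Total: 234 irreducible-character components + 1 reducible (abelian) component = 235.

235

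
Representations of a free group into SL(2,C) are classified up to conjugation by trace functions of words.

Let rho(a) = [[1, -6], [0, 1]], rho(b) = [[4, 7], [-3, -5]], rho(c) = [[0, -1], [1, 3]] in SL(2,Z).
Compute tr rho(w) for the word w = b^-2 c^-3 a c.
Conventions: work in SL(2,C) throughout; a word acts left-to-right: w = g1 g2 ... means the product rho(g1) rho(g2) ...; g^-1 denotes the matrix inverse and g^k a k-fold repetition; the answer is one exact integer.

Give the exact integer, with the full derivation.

253

rho(b^-1) = [[-5, -7], [3, 4]]
... * rho(b^-1) = [[-5, -7], [3, 4]]  ->  [[4, 7], [-3, -5]]
... * rho(c^-1) = [[3, 1], [-1, 0]]  ->  [[5, 4], [-4, -3]]
... * rho(c^-1) = [[3, 1], [-1, 0]]  ->  [[11, 5], [-9, -4]]
... * rho(c^-1) = [[3, 1], [-1, 0]]  ->  [[28, 11], [-23, -9]]
... * rho(a) = [[1, -6], [0, 1]]  ->  [[28, -157], [-23, 129]]
... * rho(c) = [[0, -1], [1, 3]]  ->  [[-157, -499], [129, 410]]
tr = -157 + 410 = 253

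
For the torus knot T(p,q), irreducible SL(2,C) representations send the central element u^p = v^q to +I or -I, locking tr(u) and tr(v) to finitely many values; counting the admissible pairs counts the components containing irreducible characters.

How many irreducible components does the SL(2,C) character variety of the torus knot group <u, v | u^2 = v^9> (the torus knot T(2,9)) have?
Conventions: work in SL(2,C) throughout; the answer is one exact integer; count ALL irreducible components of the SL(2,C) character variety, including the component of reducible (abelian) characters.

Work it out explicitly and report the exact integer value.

5

Gamma = < u, v | u^2 = v^9 > (torus knot T(2,9)); the central element u^2 = v^9 acts as +I or -I in any irreducible SL(2,C) representation.
So on each irreducible component the traces are pinned: tr(u) = 2*cos(pi*alpha/2) with 1 <= alpha <= 1, tr(v) = 2*cos(pi*beta/9) with 1 <= beta <= 8.
u^2 = (-1)^alpha I and v^9 = (-1)^beta I must agree, so alpha and beta have equal parity.
Counting: 1 odd alphas x 4 odd betas + 0 even alphas x 4 even betas = 4 + 0 = 4.
That is 4 components of irreducible characters, and with the reducible (abelian) component the total is 5.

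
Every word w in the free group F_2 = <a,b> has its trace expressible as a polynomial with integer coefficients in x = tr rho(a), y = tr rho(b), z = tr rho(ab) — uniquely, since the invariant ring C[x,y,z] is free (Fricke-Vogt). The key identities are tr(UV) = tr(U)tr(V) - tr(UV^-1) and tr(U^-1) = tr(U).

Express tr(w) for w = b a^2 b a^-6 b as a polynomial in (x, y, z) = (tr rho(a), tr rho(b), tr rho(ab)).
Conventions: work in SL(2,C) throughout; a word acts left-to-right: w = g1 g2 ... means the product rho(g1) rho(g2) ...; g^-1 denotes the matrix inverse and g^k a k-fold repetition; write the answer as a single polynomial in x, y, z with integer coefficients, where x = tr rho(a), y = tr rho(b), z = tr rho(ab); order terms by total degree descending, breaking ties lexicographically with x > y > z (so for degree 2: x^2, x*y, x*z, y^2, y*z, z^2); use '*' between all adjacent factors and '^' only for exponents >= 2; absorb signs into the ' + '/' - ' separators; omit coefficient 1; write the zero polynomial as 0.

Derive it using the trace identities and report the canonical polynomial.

tr(a b^2) = tr(b)*tr(a b) - tr(a)   [square of b] = y*z - x
apply: tr(b^3 a) = tr(b)*tr(a b^2) - tr(a b)   [square of b] = y^2*z - x*y - z
tr(b^2) = tr(b)*tr(b) - tr(1)   [square of b] = y^2 - 2
apply: tr(b^3) = tr(b)*tr(b^2) - tr(b)   [square of b] = y^3 - 3*y
tr(b^2 a^2 b) = tr(a)*tr(b^3 a) - tr(b^3)   [square of a] = x*y^2*z - x^2*y - y^3 - x*z + 3*y
use: tr(b a b a) = tr(a b)*tr(a b) - tr(1)   [split at a repeated a] = z^2 - 2
tr(a^2 b a b) = tr(a)*tr(b a b a) - tr(b a b)   [square of a] = x*z^2 - y*z - x
use: tr(a b a) = tr(a)*tr(b a) - tr(b)   [square of a] = x*z - y
tr(a^2 b a) = tr(a)*tr(a b a) - tr(a b)   [square of a] = x^2*z - x*y - z
tr(b^2 a^2 b a) = tr(b)*tr(a^2 b a b) - tr(a^2 b a)   [square of b] = x*y*z^2 - x^2*z - y^2*z + z
tr(b^2 a^2 b a^-1) = tr(b^2 a^2 b)*tr(a) - tr(b^2 a^2 b a)   [inverse elimination on a] = x^2*y^2*z - x^3*y - x*y^3 - x*y*z^2 + y^2*z + 3*x*y - z
apply: tr(b^2 a^2 b a^-2) = tr(b^2 a^2 b a^-1)*tr(a) - tr(b^2 a^2 b)   [inverse elimination on a] = x^3*y^2*z - x^4*y - x^2*y^3 - x^2*y*z^2 + 4*x^2*y + y^3 - 3*y
apply: tr(a^-3 b^2 a^2 b) = tr(b^2 a^2 b a^-2)*tr(a) - tr(b^2 a^2 b a^-1)   [inverse elimination on a] = x^4*y^2*z - x^5*y - x^3*y^3 - x^3*y*z^2 - x^2*y^2*z + 5*x^3*y + 2*x*y^3 + x*y*z^2 - y^2*z - 6*x*y + z
tr(a^-1 b^2 a^2 b a^-3) = tr(a^-3 b^2 a^2 b)*tr(a) - tr(a^-3 b^2 a^2 b a)   [inverse elimination on a] = x^5*y^2*z - x^6*y - x^4*y^3 - x^4*y*z^2 - 2*x^3*y^2*z + 6*x^4*y + 3*x^2*y^3 + 2*x^2*y*z^2 - x*y^2*z - 10*x^2*y - y^3 + x*z + 3*y
apply: tr(a^-5 b^2 a^2 b) = tr(a^-1 b^2 a^2 b a^-3)*tr(a) - tr(a^-1 b^2 a^2 b a^-2)   [inverse elimination on a] = x^6*y^2*z - x^7*y - x^5*y^3 - x^5*y*z^2 - 3*x^4*y^2*z + 7*x^5*y + 4*x^3*y^3 + 3*x^3*y*z^2 - 15*x^3*y - 3*x*y^3 - x*y*z^2 + x^2*z + y^2*z + 9*x*y - z
tr(b a^2 b a^-6 b) = tr(a^-5 b^2 a^2 b)*tr(a) - tr(a^-5 b^2 a^2 b a)   [inverse elimination on a] = x^7*y^2*z - x^8*y - x^6*y^3 - x^6*y*z^2 - 4*x^5*y^2*z + 8*x^6*y + 5*x^4*y^3 + 4*x^4*y*z^2 + 2*x^3*y^2*z - 21*x^4*y - 6*x^2*y^3 - 3*x^2*y*z^2 + x^3*z + 2*x*y^2*z + 19*x^2*y + y^3 - 2*x*z - 3*y

x^7*y^2*z - x^8*y - x^6*y^3 - x^6*y*z^2 - 4*x^5*y^2*z + 8*x^6*y + 5*x^4*y^3 + 4*x^4*y*z^2 + 2*x^3*y^2*z - 21*x^4*y - 6*x^2*y^3 - 3*x^2*y*z^2 + x^3*z + 2*x*y^2*z + 19*x^2*y + y^3 - 2*x*z - 3*y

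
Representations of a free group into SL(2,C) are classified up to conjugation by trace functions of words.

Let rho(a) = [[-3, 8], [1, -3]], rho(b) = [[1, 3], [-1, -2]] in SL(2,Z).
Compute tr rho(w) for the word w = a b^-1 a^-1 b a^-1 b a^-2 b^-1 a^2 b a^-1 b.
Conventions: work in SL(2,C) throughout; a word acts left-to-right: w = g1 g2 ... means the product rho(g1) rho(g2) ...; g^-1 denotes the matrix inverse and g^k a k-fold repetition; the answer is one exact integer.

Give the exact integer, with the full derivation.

5587973

rho(a) = [[-3, 8], [1, -3]]
... * rho(b^-1) = [[-2, -3], [1, 1]]  ->  [[14, 17], [-5, -6]]
... * rho(a^-1) = [[-3, -8], [-1, -3]]  ->  [[-59, -163], [21, 58]]
... * rho(b) = [[1, 3], [-1, -2]]  ->  [[104, 149], [-37, -53]]
... * rho(a^-1) = [[-3, -8], [-1, -3]]  ->  [[-461, -1279], [164, 455]]
... * rho(b) = [[1, 3], [-1, -2]]  ->  [[818, 1175], [-291, -418]]
... * rho(a^-1) = [[-3, -8], [-1, -3]]  ->  [[-3629, -10069], [1291, 3582]]
... * rho(a^-1) = [[-3, -8], [-1, -3]]  ->  [[20956, 59239], [-7455, -21074]]
... * rho(b^-1) = [[-2, -3], [1, 1]]  ->  [[17327, -3629], [-6164, 1291]]
... * rho(a) = [[-3, 8], [1, -3]]  ->  [[-55610, 149503], [19783, -53185]]
... * rho(a) = [[-3, 8], [1, -3]]  ->  [[316333, -893389], [-112534, 317819]]
... * rho(b) = [[1, 3], [-1, -2]]  ->  [[1209722, 2735777], [-430353, -973240]]
... * rho(a^-1) = [[-3, -8], [-1, -3]]  ->  [[-6364943, -17885107], [2264299, 6362544]]
... * rho(b) = [[1, 3], [-1, -2]]  ->  [[11520164, 16675385], [-4098245, -5932191]]
tr = 11520164 + -5932191 = 5587973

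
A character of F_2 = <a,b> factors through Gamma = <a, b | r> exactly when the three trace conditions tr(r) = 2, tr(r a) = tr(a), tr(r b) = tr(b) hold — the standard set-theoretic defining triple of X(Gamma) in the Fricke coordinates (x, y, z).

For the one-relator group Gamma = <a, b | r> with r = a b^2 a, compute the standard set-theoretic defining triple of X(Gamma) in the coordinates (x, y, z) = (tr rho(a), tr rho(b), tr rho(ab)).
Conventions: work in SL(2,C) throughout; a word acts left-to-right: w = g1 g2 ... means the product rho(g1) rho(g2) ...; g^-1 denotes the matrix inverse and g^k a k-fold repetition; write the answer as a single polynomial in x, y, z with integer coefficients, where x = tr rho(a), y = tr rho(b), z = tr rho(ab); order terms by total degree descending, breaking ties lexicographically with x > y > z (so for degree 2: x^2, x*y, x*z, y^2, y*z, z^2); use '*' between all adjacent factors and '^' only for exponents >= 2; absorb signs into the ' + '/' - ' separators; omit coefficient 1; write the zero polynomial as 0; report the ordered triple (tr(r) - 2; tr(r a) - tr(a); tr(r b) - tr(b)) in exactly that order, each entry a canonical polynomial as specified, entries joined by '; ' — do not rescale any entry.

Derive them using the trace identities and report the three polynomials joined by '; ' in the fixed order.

x*y*z - x^2 - y^2; x^2*y*z - x^3 - x*y^2 - y*z + 2*x; y*z^2 - x*z - 2*y

reduce: trace(a^2 b) = trace(a) trace(b a) - trace(b)  (reduce the a square) = x*z - y
reduce: trace(a^2) = trace(a) trace(a) - trace(1)  (reduce the a square) = x^2 - 2
trace(a b^2 a) = trace(b) trace(a^2 b) - trace(a^2)  (reduce the b square) = x*y*z - x^2 - y^2 + 2
reduce: trace(a b^2) = trace(b) trace(a b) - trace(a)  (reduce the b square) = y*z - x
so trace(a b^2 a^2) = trace(a) trace(a b^2 a) - trace(a b^2)  (reduce the a square) = x^2*y*z - x^3 - x*y^2 - y*z + 3*x
reduce: trace(a b a b) = trace(a b) trace(a b) - trace(1)   [split at a repeated a] = z^2 - 2
so trace(a b^2 a b) = trace(b) trace(a b a b) - trace(a b a)   [square of b] = y*z^2 - x*z - y
assemble the triple (trace(r) - 2; trace(r a) - x; trace(r b) - y)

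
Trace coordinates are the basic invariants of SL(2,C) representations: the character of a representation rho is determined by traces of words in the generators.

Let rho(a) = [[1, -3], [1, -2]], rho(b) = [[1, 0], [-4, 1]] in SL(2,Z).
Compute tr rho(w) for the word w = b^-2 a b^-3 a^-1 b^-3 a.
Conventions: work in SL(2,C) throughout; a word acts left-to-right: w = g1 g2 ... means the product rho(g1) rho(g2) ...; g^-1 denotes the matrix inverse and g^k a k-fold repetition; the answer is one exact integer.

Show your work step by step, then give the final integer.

32303

rho(b^-1) = [[1, 0], [4, 1]]
... * rho(b^-1) = [[1, 0], [4, 1]]  ->  [[1, 0], [8, 1]]
... * rho(a) = [[1, -3], [1, -2]]  ->  [[1, -3], [9, -26]]
... * rho(b^-1) = [[1, 0], [4, 1]]  ->  [[-11, -3], [-95, -26]]
... * rho(b^-1) = [[1, 0], [4, 1]]  ->  [[-23, -3], [-199, -26]]
... * rho(b^-1) = [[1, 0], [4, 1]]  ->  [[-35, -3], [-303, -26]]
... * rho(a^-1) = [[-2, 3], [-1, 1]]  ->  [[73, -108], [632, -935]]
... * rho(b^-1) = [[1, 0], [4, 1]]  ->  [[-359, -108], [-3108, -935]]
... * rho(b^-1) = [[1, 0], [4, 1]]  ->  [[-791, -108], [-6848, -935]]
... * rho(b^-1) = [[1, 0], [4, 1]]  ->  [[-1223, -108], [-10588, -935]]
... * rho(a) = [[1, -3], [1, -2]]  ->  [[-1331, 3885], [-11523, 33634]]
tr = -1331 + 33634 = 32303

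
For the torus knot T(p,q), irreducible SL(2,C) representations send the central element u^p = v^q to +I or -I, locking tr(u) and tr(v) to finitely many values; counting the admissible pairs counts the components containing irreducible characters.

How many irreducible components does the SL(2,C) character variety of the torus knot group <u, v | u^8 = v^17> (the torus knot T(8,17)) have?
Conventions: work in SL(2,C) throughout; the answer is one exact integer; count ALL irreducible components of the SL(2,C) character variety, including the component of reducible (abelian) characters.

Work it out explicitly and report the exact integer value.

57

Gamma = < u, v | u^8 = v^17 > (torus knot T(8,17)); the central element u^8 = v^17 acts as +I or -I in any irreducible SL(2,C) representation.
On an irreducible component, tr(u) is locked at 2*cos(pi*alpha/8) for some alpha in 1..7, and tr(v) at 2*cos(pi*beta/17) for some beta in 1..16.
Consistency of u^8 = (-1)^alpha I with v^17 = (-1)^beta I forces alpha = beta (mod 2).
Enumerate parity-matched pairs: 4*8 odd-odd plus 3*8 even-even gives 56.
Total: 56 irreducible-character components + 1 reducible (abelian) component = 57.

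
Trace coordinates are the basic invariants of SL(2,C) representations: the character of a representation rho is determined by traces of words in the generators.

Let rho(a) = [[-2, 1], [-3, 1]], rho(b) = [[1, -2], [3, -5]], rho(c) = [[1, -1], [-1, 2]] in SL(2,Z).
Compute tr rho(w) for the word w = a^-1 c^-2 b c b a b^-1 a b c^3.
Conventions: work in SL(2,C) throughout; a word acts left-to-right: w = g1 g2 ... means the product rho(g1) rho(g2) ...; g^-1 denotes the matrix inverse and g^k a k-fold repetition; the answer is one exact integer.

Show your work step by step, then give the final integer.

rho(a^-1) = [[1, -1], [3, -2]]
... * rho(c^-1) = [[2, 1], [1, 1]]  ->  [[1, 0], [4, 1]]
... * rho(c^-1) = [[2, 1], [1, 1]]  ->  [[2, 1], [9, 5]]
... * rho(b) = [[1, -2], [3, -5]]  ->  [[5, -9], [24, -43]]
... * rho(c) = [[1, -1], [-1, 2]]  ->  [[14, -23], [67, -110]]
... * rho(b) = [[1, -2], [3, -5]]  ->  [[-55, 87], [-263, 416]]
... * rho(a) = [[-2, 1], [-3, 1]]  ->  [[-151, 32], [-722, 153]]
... * rho(b^-1) = [[-5, 2], [-3, 1]]  ->  [[659, -270], [3151, -1291]]
... * rho(a) = [[-2, 1], [-3, 1]]  ->  [[-508, 389], [-2429, 1860]]
... * rho(b) = [[1, -2], [3, -5]]  ->  [[659, -929], [3151, -4442]]
... * rho(c) = [[1, -1], [-1, 2]]  ->  [[1588, -2517], [7593, -12035]]
... * rho(c) = [[1, -1], [-1, 2]]  ->  [[4105, -6622], [19628, -31663]]
... * rho(c) = [[1, -1], [-1, 2]]  ->  [[10727, -17349], [51291, -82954]]
tr = 10727 + -82954 = -72227

-72227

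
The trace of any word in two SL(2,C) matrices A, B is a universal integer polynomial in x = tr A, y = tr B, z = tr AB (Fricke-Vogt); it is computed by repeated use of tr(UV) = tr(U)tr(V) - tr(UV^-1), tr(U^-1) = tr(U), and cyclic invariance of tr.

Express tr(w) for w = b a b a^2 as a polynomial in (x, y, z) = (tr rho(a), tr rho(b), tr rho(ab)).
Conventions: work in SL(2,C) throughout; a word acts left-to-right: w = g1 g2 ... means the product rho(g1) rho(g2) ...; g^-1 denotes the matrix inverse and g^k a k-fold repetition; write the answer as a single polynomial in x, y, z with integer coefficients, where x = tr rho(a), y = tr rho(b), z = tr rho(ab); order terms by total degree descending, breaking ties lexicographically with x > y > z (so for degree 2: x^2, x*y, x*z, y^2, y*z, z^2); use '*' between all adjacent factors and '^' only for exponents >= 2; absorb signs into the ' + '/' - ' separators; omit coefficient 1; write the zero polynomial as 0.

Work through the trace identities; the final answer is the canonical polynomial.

tr(b a b a) = tr(b a) tr(b a) - tr(1)   [split at repeated b] = z^2 - 2
tr(b a b) = tr(b) tr(a b) - tr(a) = y*z - x
tr(b a b a^2) = tr(a) tr(b a b a) - tr(b a b) = x*z^2 - y*z - x

x*z^2 - y*z - x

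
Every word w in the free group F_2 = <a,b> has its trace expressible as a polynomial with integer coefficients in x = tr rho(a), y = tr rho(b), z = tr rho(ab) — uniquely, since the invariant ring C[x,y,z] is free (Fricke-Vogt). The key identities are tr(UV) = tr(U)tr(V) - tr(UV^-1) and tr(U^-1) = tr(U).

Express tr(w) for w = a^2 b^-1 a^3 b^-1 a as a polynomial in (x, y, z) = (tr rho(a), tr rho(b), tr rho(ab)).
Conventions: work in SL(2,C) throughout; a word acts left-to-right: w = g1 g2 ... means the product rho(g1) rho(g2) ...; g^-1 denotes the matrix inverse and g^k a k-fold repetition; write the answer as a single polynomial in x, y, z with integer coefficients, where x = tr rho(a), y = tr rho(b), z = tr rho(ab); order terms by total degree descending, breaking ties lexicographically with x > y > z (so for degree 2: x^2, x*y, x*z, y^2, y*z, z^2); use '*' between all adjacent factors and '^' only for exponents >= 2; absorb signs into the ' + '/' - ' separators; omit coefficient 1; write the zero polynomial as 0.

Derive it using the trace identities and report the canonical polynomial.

x^6*y^2 - 2*x^5*y*z - 4*x^4*y^2 + x^4*z^2 + 6*x^3*y*z + 4*x^2*y^2 - 2*x^2*z^2 - 4*x*y*z + z^2 - 2

trace(a^2) = trace(a) trace(a) - trace(1)   [square of a] = x^2 - 2
trace(a^3) = trace(a) trace(a^2) - trace(a)   [square of a] = x^3 - 3*x
trace(a^4) = trace(a) trace(a^3) - trace(a^2)   [square of a] = x^4 - 4*x^2 + 2
trace(a^5) = trace(a) trace(a^4) - trace(a^3)   [square of a] = x^5 - 5*x^3 + 5*x
trace(a^6) = trace(a) trace(a^5) - trace(a^4)   [square of a] = x^6 - 6*x^4 + 9*x^2 - 2
trace(b a^2) = trace(a) trace(b a) - trace(b)   [square of a] = x*z - y
trace(b a^3) = trace(a) trace(b a^2) - trace(b a)   [square of a] = x^2*z - x*y - z
trace(a b a^3) = trace(a) trace(b a^3) - trace(b a^2)   [square of a] = x^3*z - x^2*y - 2*x*z + y
trace(b a^5) = trace(a) trace(a b a^3) - trace(a b a^2)   [square of a] = x^4*z - x^3*y - 3*x^2*z + 2*x*y + z
trace(a^6 b) = trace(a) trace(b a^5) - trace(b a^4)   [square of a] = x^5*z - x^4*y - 4*x^3*z + 3*x^2*y + 3*x*z - y
trace(a^3 b^-1 a^3) = trace(a^6) trace(b) - trace(a^6 b)   [inverse elimination on b] = x^6*y - x^5*z - 5*x^4*y + 4*x^3*z + 6*x^2*y - 3*x*z - y
trace(b a b a) = trace(a b) trace(a b) - trace(1)   [split at a repeated a] = z^2 - 2
trace(b a b) = trace(b) trace(a b) - trace(a)   [square of b] = y*z - x
trace(b a^2 b a) = trace(a) trace(b a b a) - trace(b a b)   [square of a] = x*z^2 - y*z - x
trace(b^2) = trace(b) trace(b) - trace(1)   [square of b] = y^2 - 2
trace(b a^2 b) = trace(a) trace(b^2 a) - trace(b^2)   [square of a] = x*y*z - x^2 - y^2 + 2
trace(b a^2 b a^2) = trace(a) trace(b a^2 b a) - trace(b a^2 b)   [square of a] = x^2*z^2 - 2*x*y*z + y^2 - 2
trace(a b a^3 b a) = trace(a) trace(b a^2 b a^2) - trace(b a^2 b a)   [square of a] = x^3*z^2 - 2*x^2*y*z + x*y^2 - x*z^2 + y*z - x
trace(a b a^3 b) = trace(a) trace(b a b a^2) - trace(b a b a)   [square of a] = x^2*z^2 - x*y*z - x^2 - z^2 + 2
trace(a^3 b a^3 b) = trace(a) trace(a b a^3 b a) - trace(a b a^3 b)   [square of a] = x^4*z^2 - 2*x^3*y*z + x^2*y^2 - 2*x^2*z^2 + 2*x*y*z + z^2 - 2
trace(a^3 b^-1 a^3 b) = trace(a^3 b a^3) trace(b) - trace(a^3 b a^3 b)   [inverse elimination on b] = x^5*y*z - x^4*y^2 - x^4*z^2 - 2*x^3*y*z + 2*x^2*y^2 + 2*x^2*z^2 + x*y*z - y^2 - z^2 + 2
trace(a^2 b^-1 a^3 b^-1 a) = trace(a^3 b^-1 a^3) trace(b) - trace(a^3 b^-1 a^3 b)   [inverse elimination on b] = x^6*y^2 - 2*x^5*y*z - 4*x^4*y^2 + x^4*z^2 + 6*x^3*y*z + 4*x^2*y^2 - 2*x^2*z^2 - 4*x*y*z + z^2 - 2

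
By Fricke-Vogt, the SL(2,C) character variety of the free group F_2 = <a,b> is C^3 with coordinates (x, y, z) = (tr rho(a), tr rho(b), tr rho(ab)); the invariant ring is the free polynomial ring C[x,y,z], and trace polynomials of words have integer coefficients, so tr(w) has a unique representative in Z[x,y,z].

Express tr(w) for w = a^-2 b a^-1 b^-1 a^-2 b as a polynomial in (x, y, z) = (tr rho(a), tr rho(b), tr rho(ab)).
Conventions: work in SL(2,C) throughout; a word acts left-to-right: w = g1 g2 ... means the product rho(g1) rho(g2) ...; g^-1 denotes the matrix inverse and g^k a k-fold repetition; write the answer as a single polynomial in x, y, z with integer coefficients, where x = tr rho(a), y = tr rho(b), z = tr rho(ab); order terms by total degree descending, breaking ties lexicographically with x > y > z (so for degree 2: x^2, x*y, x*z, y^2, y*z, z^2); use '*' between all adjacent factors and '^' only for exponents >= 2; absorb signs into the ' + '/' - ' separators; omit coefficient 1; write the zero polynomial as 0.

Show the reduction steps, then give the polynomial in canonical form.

tr(b a^-1) = tr(b)*tr(a) - tr(b a)  (eliminate a^-1) = x*y - z
tr(a^-2 b) = tr(b a^-1)*tr(a) - tr(b)  (eliminate a^-1) = x^2*y - x*z - y
use: tr(a^-2 b a^-1) = tr(a^-2 b)*tr(a) - tr(a^-2 b a)  (eliminate a^-1) = x^3*y - x^2*z - 2*x*y + z
tr(b^2) = tr(b)*tr(b) - tr(1)  (reduce the b square) = y^2 - 2
use: tr(b^2 a) = tr(b)*tr(a b) - tr(a)  (reduce the b square) = y*z - x
tr(b^2 a^-1) = tr(b^2)*tr(a) - tr(b^2 a)  (eliminate a^-1) = x*y^2 - y*z - x
apply: tr(b a^-2 b) = tr(b^2 a^-1)*tr(a) - tr(b^2)  (eliminate a^-1) = x^2*y^2 - x*y*z - x^2 - y^2 + 2
tr(b a b^2) = tr(b)*tr(a b^2) - tr(a b)  (reduce the b square) = y^2*z - x*y - z
use: tr(a b a b) = tr(b a)*tr(b a) - tr(1)  (split on b) = z^2 - 2
tr(a b a) = tr(a)*tr(b a) - tr(b)  (reduce the a square) = x*z - y
use: tr(b a b^2 a) = tr(b)*tr(a b a b) - tr(a b a)  (reduce the b square) = y*z^2 - x*z - y
apply: tr(b a^-1 b a b) = tr(b a b^2)*tr(a) - tr(b a b^2 a)  (eliminate a^-1) = x*y^2*z - x^2*y - y*z^2 + y
use: tr(b a b a b a) = tr(b a)*tr(b a b a) - tr(b^-1 a^-1)  (split on b) = z^3 - 3*z
use: tr(b a^-1 b a b a) = tr(b a b a b)*tr(a) - tr(b a b a b a)  (eliminate a^-1) = x*y*z^2 - x^2*z - z^3 - x*y + 3*z
tr(b a^-1 b a b a^-1) = tr(b a^-1 b a b)*tr(a) - tr(b a^-1 b a b a)  (eliminate a^-1) = x^2*y^2*z - x^3*y - 2*x*y*z^2 + x^2*z + z^3 + 2*x*y - 3*z
tr(a b a^-2 b a^-1 b) = tr(b a^-1 b a b a^-1)*tr(a) - tr(b a^-1 b a b)  (eliminate a^-1) = x^3*y^2*z - x^4*y - 2*x^2*y*z^2 + x^3*z - x*y^2*z + x*z^3 + 3*x^2*y + y*z^2 - 3*x*z - y
tr(b a^-2 b a^-1 b^-1 a) = tr(a b a^-2 b a^-1)*tr(b) - tr(a b a^-2 b a^-1 b)  (eliminate b^-1) = -x^3*y^2*z + x^4*y + x^2*y^3 + 2*x^2*y*z^2 - x^3*z - x*z^3 - 4*x^2*y - y^3 - y*z^2 + 3*x*z + 3*y
tr(b a^-2 b a^-1 b^-1 a^-1) = tr(b a^-2 b a^-1 b^-1)*tr(a) - tr(b a^-2 b a^-1 b^-1 a)  (eliminate a^-1) = x^3*y^2*z - x^2*y^3 - 2*x^2*y*z^2 + x*z^3 + 2*x^2*y + y^3 + y*z^2 - 2*x*z - 3*y
tr(a^-2 b a^-1 b^-1 a^-2 b) = tr(b a^-2 b a^-1 b^-1 a^-1)*tr(a) - tr(b a^-2 b a^-1 b^-1)  (eliminate a^-1) = x^4*y^2*z - x^3*y^3 - 2*x^3*y*z^2 + x^2*z^3 + x^3*y + x*y^3 + x*y*z^2 - x^2*z - x*y - z

x^4*y^2*z - x^3*y^3 - 2*x^3*y*z^2 + x^2*z^3 + x^3*y + x*y^3 + x*y*z^2 - x^2*z - x*y - z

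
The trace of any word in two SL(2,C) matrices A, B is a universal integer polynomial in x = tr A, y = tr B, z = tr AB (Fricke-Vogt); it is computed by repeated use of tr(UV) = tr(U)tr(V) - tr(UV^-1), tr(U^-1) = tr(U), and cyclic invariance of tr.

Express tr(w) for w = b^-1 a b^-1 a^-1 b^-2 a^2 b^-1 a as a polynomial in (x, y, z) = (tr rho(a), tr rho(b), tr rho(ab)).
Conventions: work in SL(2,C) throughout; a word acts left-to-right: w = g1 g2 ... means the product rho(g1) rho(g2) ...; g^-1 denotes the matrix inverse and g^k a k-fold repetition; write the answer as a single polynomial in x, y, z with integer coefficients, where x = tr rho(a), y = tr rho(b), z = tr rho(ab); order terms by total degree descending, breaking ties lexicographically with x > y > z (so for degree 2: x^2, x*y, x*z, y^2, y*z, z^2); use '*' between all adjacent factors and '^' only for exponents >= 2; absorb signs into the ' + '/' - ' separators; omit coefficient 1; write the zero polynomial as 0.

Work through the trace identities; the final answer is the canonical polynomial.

x^4*y^4*z - x^5*y^3 - 3*x^3*y^3*z^2 + 2*x^4*y^2*z - x^2*y^4*z + 3*x^2*y^2*z^3 + 2*x^3*y^3 - x^3*y*z^2 + 2*x*y^3*z^2 - x*y*z^4 - 4*x^2*y^2*z - y^2*z^3 + x^3*y - x*y^3 + x*y*z^2 + 2*y^2*z + z^3 - 3*z

apply: trace(a^2) = trace(a) * trace(a) - trace(1) = x^2 - 2
use: trace(a^3) = trace(a) * trace(a^2) - trace(a) = x^3 - 3*x
use: trace(b a^2) = trace(a) * trace(b a) - trace(b) = x*z - y
trace(a^3 b) = trace(a) * trace(b a^2) - trace(b a) = x^2*z - x*y - z
trace(a^3 b^-1) = trace(a^3) * trace(b) - trace(a^3 b) = x^3*y - x^2*z - 2*x*y + z
trace(b^-1 a^3 b^-1) = trace(a^3 b^-1) * trace(b) - trace(a^3) = x^3*y^2 - x^2*y*z - x^3 - 2*x*y^2 + y*z + 3*x
apply: trace(a^4) = trace(a) * trace(a^3) - trace(a^2) = x^4 - 4*x^2 + 2
trace(a^4 b) = trace(a) * trace(b a^3) - trace(b a^2) = x^3*z - x^2*y - 2*x*z + y
apply: trace(a^3 b^-1 a) = trace(a^4) * trace(b) - trace(a^4 b) = x^4*y - x^3*z - 3*x^2*y + 2*x*z + y
trace(a^4 b a) = trace(a) * trace(a^2 b a^2) - trace(a^2 b a) = x^4*z - x^3*y - 3*x^2*z + 2*x*y + z
use: trace(b a b a) = trace(b a) * trace(b a) - trace(1) = z^2 - 2
apply: trace(b a b) = trace(b) * trace(a b) - trace(a) = y*z - x
trace(b a b a^2) = trace(a) * trace(b a b a) - trace(b a b) = x*z^2 - y*z - x
apply: trace(a^2 b a b a) = trace(a) * trace(b a b a^2) - trace(b a b a) = x^2*z^2 - x*y*z - x^2 - z^2 + 2
trace(a^4 b a b) = trace(a) * trace(a^2 b a b a) - trace(a^2 b a b) = x^3*z^2 - x^2*y*z - x^3 - 2*x*z^2 + y*z + 3*x
use: trace(a b a b^-1 a^3) = trace(a^4 b a) * trace(b) - trace(a^4 b a b) = x^4*y*z - x^3*y^2 - x^3*z^2 - 2*x^2*y*z + x^3 + 2*x*y^2 + 2*x*z^2 - 3*x
trace(b a b a b a) = trace(a b) * trace(a b a b) - trace(a^-1 b^-1) = z^3 - 3*z
apply: trace(b a b a b) = trace(b) * trace(a b a b) - trace(a b a) = y*z^2 - x*z - y
trace(a b a b a b a) = trace(a) * trace(b a b a b a) - trace(b a b a b) = x*z^3 - y*z^2 - 2*x*z + y
use: trace(a^3 b a b a b) = trace(a) * trace(a b a b a b a) - trace(a b a b a b) = x^2*z^3 - x*y*z^2 - 2*x^2*z - z^3 + x*y + 3*z
apply: trace(a b a b^-1 a^3 b) = trace(a^3 b a b a) * trace(b) - trace(a^3 b a b a b) = x^3*y*z^2 - x^2*y^2*z - x^2*z^3 - x^3*y - x*y*z^2 + 2*x^2*z + y^2*z + z^3 + 2*x*y - 3*z
trace(b^-1 a^3 b^-1 a b a) = trace(a b a b^-1 a^3) * trace(b) - trace(a b a b^-1 a^3 b) = x^4*y^2*z - x^3*y^3 - 2*x^3*y*z^2 - x^2*y^2*z + x^2*z^3 + 2*x^3*y + 2*x*y^3 + 3*x*y*z^2 - 2*x^2*z - y^2*z - z^3 - 5*x*y + 3*z
use: trace(a^-1 b^-1 a^3 b^-1 a b) = trace(b^-1 a^3 b^-1 a b) * trace(a) - trace(b^-1 a^3 b^-1 a b a) = -x^4*y^2*z + x^5*y + x^3*y^3 + 2*x^3*y*z^2 - x^4*z + x^2*y^2*z - x^2*z^3 - 5*x^3*y - 2*x*y^3 - 3*x*y*z^2 + 4*x^2*z + y^2*z + z^3 + 6*x*y - 3*z
trace(a b^-1 a b^-1 a^-1 b^-1 a^2) = trace(a^-1 b^-1 a^3 b^-1 a) * trace(b) - trace(a^-1 b^-1 a^3 b^-1 a b) = x^4*y^2*z - x^5*y - 2*x^3*y*z^2 + x^4*z - 2*x^2*y^2*z + x^2*z^3 + 4*x^3*y + 3*x*y*z^2 - 4*x^2*z - z^3 - 3*x*y + 3*z
trace(a b a^2 b^-1) = trace(a b a^2) * trace(b) - trace(a b a^2 b) = x^2*y*z - x*y^2 - x*z^2 + x
use: trace(b a^2 b) = trace(b) * trace(a^2 b) - trace(a^2) = x*y*z - x^2 - y^2 + 2
trace(b a^2 b a^2) = trace(a) * trace(b a^2 b a) - trace(b a^2 b) = x^2*z^2 - 2*x*y*z + y^2 - 2
trace(a b a^2 b a^2) = trace(a) * trace(b a^2 b a^2) - trace(b a^2 b a) = x^3*z^2 - 2*x^2*y*z + x*y^2 - x*z^2 + y*z - x
apply: trace(b a b^2) = trace(b) * trace(b a b) - trace(b a) = y^2*z - x*y - z
trace(b a^2 b a b) = trace(a) * trace(b a b^2 a) - trace(b a b^2) = x*y*z^2 - x^2*z - y^2*z + z
trace(a b a^2 b a^2 b) = trace(a) * trace(b a^2 b a b a) - trace(b a^2 b a b) = x^2*z^3 - 2*x*y*z^2 - x^2*z + y^2*z + x*y - z
trace(b a^2 b a^2 b^-1 a) = trace(a b a^2 b a^2) * trace(b) - trace(a b a^2 b a^2 b) = x^3*y*z^2 - 2*x^2*y^2*z - x^2*z^3 + x*y^3 + x*y*z^2 + x^2*z - 2*x*y + z
use: trace(a^2 b a^2 b^-1 a^-1 b) = trace(b a^2 b a^2 b^-1) * trace(a) - trace(b a^2 b a^2 b^-1 a) = -x^3*y*z^2 + x^4*z + 2*x^2*y^2*z + x^2*z^3 - x^3*y - x*y^3 - x*y*z^2 - 3*x^2*z + 3*x*y - z
apply: trace(a b^-1 a^-1 b^-1 a^2 b a) = trace(a^2 b a^2 b^-1 a^-1) * trace(b) - trace(a^2 b a^2 b^-1 a^-1 b) = x^3*y*z^2 - x^4*z - x^2*y^2*z - x^2*z^3 + x^3*y + 3*x^2*z - 2*x*y + z
apply: trace(b^-1 a^2 b a b a) = trace(a^2 b a b a) * trace(b) - trace(a^2 b a b a b) = x^2*y*z^2 - x*y^2*z - x*z^3 - x^2*y + 2*x*z + y
trace(b^-1 a^2 b a b a b^-1) = trace(b^-1 a^2 b a b a) * trace(b) - trace(b^-1 a^2 b a b a b) = x^2*y^2*z^2 - x*y^3*z - x*y*z^3 - x^2*y^2 - x^2*z^2 + 3*x*y*z + x^2 + y^2 + z^2 - 2
trace(b a b a b a b a) = trace(a b a b) * trace(a b a b) - trace(1) = z^4 - 4*z^2 + 2
trace(b a b a b a b) = trace(b) * trace(a b a b a b) - trace(a b a b a) = y*z^3 - x*z^2 - 2*y*z + x
apply: trace(a b a^2 b a b a b) = trace(a) * trace(b a b a b a b a) - trace(b a b a b a b) = x*z^4 - y*z^3 - 3*x*z^2 + 2*y*z + x
apply: trace(a^2 b a b a b^-1 a b) = trace(a b a^2 b a b a) * trace(b) - trace(a b a^2 b a b a b) = x^2*y*z^3 - 2*x*y^2*z^2 - x*z^4 - x^2*y*z + y^3*z + y*z^3 + x*y^2 + 3*x*z^2 - 3*y*z - x
apply: trace(b^-1 a^2 b a b a b^-1 a) = trace(a^2 b a b a b^-1 a) * trace(b) - trace(a^2 b a b a b^-1 a b) = x^3*y^2*z^2 - x^2*y^3*z - 2*x^2*y*z^3 - x^3*y^2 + x*y^2*z^2 + x*z^4 + 3*x^2*y*z + x*y^2 - 3*x*z^2 + x
trace(a b^-1 a^-1 b^-1 a^2 b a b) = trace(b^-1 a^2 b a b a b^-1) * trace(a) - trace(b^-1 a^2 b a b a b^-1 a) = x^2*y*z^3 - x^3*z^2 - x*y^2*z^2 - x*z^4 + x^3 + 4*x*z^2 - 3*x
trace(a b^-1 a b^-1 a^-1 b^-1 a^2 b) = trace(a b^-1 a^-1 b^-1 a^2 b a) * trace(b) - trace(a b^-1 a^-1 b^-1 a^2 b a b) = x^3*y^2*z^2 - x^4*y*z - x^2*y^3*z - 2*x^2*y*z^3 + x^3*y^2 + x^3*z^2 + x*y^2*z^2 + x*z^4 + 3*x^2*y*z - x^3 - 2*x*y^2 - 4*x*z^2 + y*z + 3*x
apply: trace(b^-1 a^2 b^-1 a b^-1 a b^-1 a^-1) = trace(a b^-1 a b^-1 a^-1 b^-1 a^2) * trace(b) - trace(a b^-1 a b^-1 a^-1 b^-1 a^2 b) = x^4*y^3*z - x^5*y^2 - 3*x^3*y^2*z^2 + 2*x^4*y*z - x^2*y^3*z + 3*x^2*y*z^3 + 3*x^3*y^2 - x^3*z^2 + 2*x*y^2*z^2 - x*z^4 - 7*x^2*y*z - y*z^3 + x^3 - x*y^2 + 4*x*z^2 + 2*y*z - 3*x
trace(a b^-1 a b^-1 a) = trace(a^2 b^-1 a) * trace(b) - trace(a^2 b^-1 a b) = x^3*y^2 - 2*x^2*y*z - x*y^2 + x*z^2 + y*z - x
use: trace(a b^-1 a b a b) = trace(a b a b a) * trace(b) - trace(a b a b a b) = x*y*z^2 - y^2*z - z^3 - x*y + 3*z
trace(a b^-1 a b^-1 a b) = trace(a b^-1 a b a) * trace(b) - trace(a b^-1 a b a b) = x^2*y^2*z - x*y^3 - 2*x*y*z^2 + y^2*z + z^3 + 2*x*y - 3*z
trace(a b^-1 a b^-1 a b^-1) = trace(a b^-1 a b^-1 a) * trace(b) - trace(a b^-1 a b^-1 a b) = x^3*y^3 - 3*x^2*y^2*z + 3*x*y*z^2 - z^3 - 3*x*y + 3*z
apply: trace(b^-1 a b^-1 a^-1 b^-2 a^2 b^-1 a) = trace(b^-1 a^2 b^-1 a b^-1 a b^-1 a^-1) * trace(b) - trace(b^-1 a^2 b^-1 a b^-1 a b^-1 a^-1 b) = x^4*y^4*z - x^5*y^3 - 3*x^3*y^3*z^2 + 2*x^4*y^2*z - x^2*y^4*z + 3*x^2*y^2*z^3 + 2*x^3*y^3 - x^3*y*z^2 + 2*x*y^3*z^2 - x*y*z^4 - 4*x^2*y^2*z - y^2*z^3 + x^3*y - x*y^3 + x*y*z^2 + 2*y^2*z + z^3 - 3*z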